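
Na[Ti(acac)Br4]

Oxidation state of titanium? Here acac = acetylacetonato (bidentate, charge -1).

1 sodium outside the brackets (+1 each) → the complex ion is 1−.
Ligand charges: 4×Br = -4; 1×acac = -1; sum -5.
Ti + (-5) = 1− ⇒ Ti is +4.

+4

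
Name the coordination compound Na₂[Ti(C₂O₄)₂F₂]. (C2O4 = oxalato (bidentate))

sodium difluorodioxalatotitanate(IV)

The 2 sodium counter-ions carry a total charge of +2, so each complex ion is 2−.
Ligand charges: 2×oxalato (-2 each), 2×fluoro (-1 each); total -6. So Ti + (-6) = 2−, giving Ti = +4.
Ligands are named alphabetically: fluoro before oxalato.
The complex ion is anionic, so titanium takes the -ate form titanate(IV).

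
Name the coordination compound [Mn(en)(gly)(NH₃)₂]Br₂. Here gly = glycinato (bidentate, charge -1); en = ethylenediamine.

diammine(ethylenediamine)(glycinato)manganese(III) bromide

The 2 bromide counter-ions carry a total charge of -2, so each complex ion is 2+.
Ligand charges: 1×glycinato (-1 each), 1×ethylenediamine (neutral), 2×ammine (neutral); total -1. So Mn + (-1) = 2+, giving Mn = +3.
Ligands are named alphabetically: ammine before ethylenediamine before glycinato.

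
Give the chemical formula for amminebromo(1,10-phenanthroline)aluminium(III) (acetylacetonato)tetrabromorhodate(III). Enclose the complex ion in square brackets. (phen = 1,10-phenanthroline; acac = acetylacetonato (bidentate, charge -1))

Cation [Al…]: ligand charges -1, Al(III) ⇒ ion charge 2+.
Anion [Rh…]: ligand charges -5, Rh(III) ⇒ ion charge 2−.
One 2+ cation balances one 2− anion.

[AlBr(NH3)(phen)][Rh(acac)Br4]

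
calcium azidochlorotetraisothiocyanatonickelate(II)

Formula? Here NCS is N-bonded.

Ca2[NiCl(N3)(NCS)4]

Ligands: 1 chloro (Cl, -1), 1 azido (N3, -1), 4 isothiocyanato (NCS, -1). Ligand charge sum = -6.
With Ni in oxidation state +2, the complex ion is [Ni...]^4−.
Charge balance with calcium (+2) requires 1 complex ion per 2 calcium.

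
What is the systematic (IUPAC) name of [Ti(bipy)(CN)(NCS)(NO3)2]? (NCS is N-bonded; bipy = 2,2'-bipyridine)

(2,2'-bipyridine)cyanoisothiocyanatodinitratotitanium(IV)

There is no counter-ion, so the complex is neutral overall.
Ligand charges: 1×isothiocyanato (-1 each), 2×nitrato (-1 each), 1×cyano (-1 each), 1×2,2'-bipyridine (neutral); total -4. So Ti + (-4) = 0, giving Ti = +4.
Ligands are named alphabetically: bipyridine before cyano before isothiocyanato before nitrato.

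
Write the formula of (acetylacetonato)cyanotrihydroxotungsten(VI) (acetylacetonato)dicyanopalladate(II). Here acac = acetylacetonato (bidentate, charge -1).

[W(acac)(CN)(OH)3][Pd(acac)(CN)2]

Cation [W…]: ligand charges -5, W(VI) ⇒ ion charge 1+.
Anion [Pd…]: ligand charges -3, Pd(II) ⇒ ion charge 1−.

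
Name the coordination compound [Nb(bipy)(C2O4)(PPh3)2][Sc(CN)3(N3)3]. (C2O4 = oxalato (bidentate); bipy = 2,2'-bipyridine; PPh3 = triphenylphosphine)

Scandium is always +3 in its complexes; the anion's ligand charges sum to -6, so the complex anion is 3−.
A 1:1 salt means the cation carries the equal and opposite charge, 3+.
Cation: ligand charges sum to -2; for the ion to be 3+, Nb = +5.

(2,2'-bipyridine)oxalatobis(triphenylphosphine)niobium(V) triazidotricyanoscandate(III)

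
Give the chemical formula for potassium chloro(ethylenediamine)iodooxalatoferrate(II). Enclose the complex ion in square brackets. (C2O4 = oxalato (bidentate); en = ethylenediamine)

Ligands: 1 oxalato (C2O4, -2), 1 iodo (I, -1), 1 chloro (Cl, -1), 1 ethylenediamine (en, neutral). Ligand charge sum = -4.
With Fe in oxidation state +2, the complex ion is [Fe...]^2−.
Charge balance with potassium (+1) requires 1 complex ion per 2 potassium.

K2[Fe(C2O4)Cl(en)I]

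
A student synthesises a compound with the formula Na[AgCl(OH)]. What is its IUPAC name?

sodium chlorohydroxoargentate(I)

The 1 sodium counter-ion carries a total charge of +1, so each complex ion is 1−.
Ligand charges: 1×chloro (-1 each), 1×hydroxo (-1 each); total -2. So Ag + (-2) = 1−, giving Ag = +1.
The complex ion is anionic, so silver takes the -ate form argentate(I).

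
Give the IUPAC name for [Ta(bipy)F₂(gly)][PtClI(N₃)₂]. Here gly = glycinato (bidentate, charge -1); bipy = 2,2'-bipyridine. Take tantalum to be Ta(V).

(2,2'-bipyridine)difluoro(glycinato)tantalum(V) diazidochloroiodoplatinate(II)

Ta is given as +5; the cation's ligand charges sum to -3, so the complex cation is 2+.
A 1:1 salt means the anion carries the equal and opposite charge, 2−.
Anion: ligand charges sum to -4; for the ion to be 2−, Pt = +2.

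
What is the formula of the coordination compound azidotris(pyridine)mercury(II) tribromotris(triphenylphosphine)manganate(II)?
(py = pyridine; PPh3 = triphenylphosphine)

[Hg(N3)(py)3][MnBr3(PPh3)3]

Cation [Hg…]: ligand charges -1, Hg(II) ⇒ ion charge 1+.
Anion [Mn…]: ligand charges -3, Mn(II) ⇒ ion charge 1−.
One 1+ cation balances one 1− anion.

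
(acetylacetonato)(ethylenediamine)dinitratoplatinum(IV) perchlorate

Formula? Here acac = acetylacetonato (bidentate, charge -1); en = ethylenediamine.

[Pt(acac)(en)(NO3)2]ClO4

Ligands: 2 nitrato (NO3, -1), 1 acetylacetonato (acac, -1), 1 ethylenediamine (en, neutral). Ligand charge sum = -3.
With Pt in oxidation state +4, the complex ion is [Pt...]^1+.
Charge balance with perchlorate (-1) requires 1 complex ion per 1 perchlorate.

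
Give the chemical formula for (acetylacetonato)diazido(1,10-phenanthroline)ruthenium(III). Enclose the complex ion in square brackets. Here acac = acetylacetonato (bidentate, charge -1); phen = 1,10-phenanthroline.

Ligands: 2 azido (N3, -1), 1 acetylacetonato (acac, -1), 1 1,10-phenanthroline (phen, neutral). Ligand charge sum = -3.
With Ru in oxidation state +3, the complex ion is [Ru...].

[Ru(acac)(N3)2(phen)]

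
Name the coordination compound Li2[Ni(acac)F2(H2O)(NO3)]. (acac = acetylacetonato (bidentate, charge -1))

lithium (acetylacetonato)aquadifluoronitratonickelate(II)

The 2 lithium counter-ions carry a total charge of +2, so each complex ion is 2−.
Ligand charges: 1×nitrato (-1 each), 1×aqua (neutral), 2×fluoro (-1 each), 1×acetylacetonato (-1 each); total -4. So Ni + (-4) = 2−, giving Ni = +2.
The complex ion is anionic, so nickel takes the -ate form nickelate(II).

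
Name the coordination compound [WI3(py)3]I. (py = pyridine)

triiodotris(pyridine)tungsten(IV) iodide

The 1 iodide counter-ion carries a total charge of -1, so each complex ion is 1+.
Ligand charges: 3×pyridine (neutral), 3×iodo (-1 each); total -3. So W + (-3) = 1+, giving W = +4.
Ligands are named alphabetically: iodo before pyridine.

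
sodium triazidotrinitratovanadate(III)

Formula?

Na3[V(N3)3(NO3)3]

Ligands: 3 nitrato (NO3, -1), 3 azido (N3, -1). Ligand charge sum = -6.
With V in oxidation state +3, the complex ion is [V...]^3−.
Charge balance with sodium (+1) requires 1 complex ion per 3 sodium.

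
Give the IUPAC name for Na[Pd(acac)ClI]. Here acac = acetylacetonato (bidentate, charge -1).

The 1 sodium counter-ion carries a total charge of +1, so each complex ion is 1−.
Ligand charges: 1×chloro (-1 each), 1×acetylacetonato (-1 each), 1×iodo (-1 each); total -3. So Pd + (-3) = 1−, giving Pd = +2.
The complex ion is anionic, so palladium takes the -ate form palladate(II).

sodium (acetylacetonato)chloroiodopalladate(II)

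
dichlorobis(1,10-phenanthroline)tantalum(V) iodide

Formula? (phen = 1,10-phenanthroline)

[TaCl2(phen)2]I3

Ligands: 2 chloro (Cl, -1), 2 1,10-phenanthroline (phen, neutral). Ligand charge sum = -2.
Charge balance with iodide (-1) requires 1 complex ion per 3 iodide.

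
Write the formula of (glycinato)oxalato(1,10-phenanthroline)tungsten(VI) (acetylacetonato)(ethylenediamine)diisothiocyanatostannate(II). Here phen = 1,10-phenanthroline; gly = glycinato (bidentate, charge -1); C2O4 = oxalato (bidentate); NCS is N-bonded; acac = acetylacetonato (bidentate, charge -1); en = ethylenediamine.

[W(C2O4)(gly)(phen)][Sn(acac)(en)(NCS)2]3

Cation [W…]: ligand charges -3, W(VI) ⇒ ion charge 3+.
Anion [Sn…]: ligand charges -3, Sn(II) ⇒ ion charge 1−.
One 3+ cation requires 3 of the 1− anion.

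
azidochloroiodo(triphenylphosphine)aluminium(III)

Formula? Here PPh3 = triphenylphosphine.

[AlClI(N3)(PPh3)]

Ligands: 1 triphenylphosphine (PPh3, neutral), 1 azido (N3, -1), 1 chloro (Cl, -1), 1 iodo (I, -1). Ligand charge sum = -3.
With Al in oxidation state +3, the complex ion is [Al...].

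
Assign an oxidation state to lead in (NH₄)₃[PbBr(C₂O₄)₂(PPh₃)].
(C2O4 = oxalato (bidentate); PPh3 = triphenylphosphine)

3 ammonium outside the brackets (+1 each) → the complex ion is 3−.
Ligand charges: 2×C2O4 = -4; 1×Br = -1; 1×PPh3 neutral; sum -5.
Pb + (-5) = 3− ⇒ Pb is +2.

+2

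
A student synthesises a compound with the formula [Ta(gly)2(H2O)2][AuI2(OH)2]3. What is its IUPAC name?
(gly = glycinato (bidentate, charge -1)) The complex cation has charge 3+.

diaquabis(glycinato)tantalum(V) dihydroxodiiodoaurate(III)

The complex cation is given as 3+; its ligand charges sum to -2, so Ta = +5.
With 3 anions per cation, each anion must be 3/3 = 1−.
Anion: ligand charges sum to -4; for the ion to be 1−, Au = +3.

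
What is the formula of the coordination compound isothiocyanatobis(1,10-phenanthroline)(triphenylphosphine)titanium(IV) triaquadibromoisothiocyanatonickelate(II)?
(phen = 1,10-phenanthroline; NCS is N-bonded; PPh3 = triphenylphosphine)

Cation [Ti…]: ligand charges -1, Ti(IV) ⇒ ion charge 3+.
Anion [Ni…]: ligand charges -3, Ni(II) ⇒ ion charge 1−.

[Ti(NCS)(phen)2(PPh3)][NiBr2(H2O)3(NCS)]3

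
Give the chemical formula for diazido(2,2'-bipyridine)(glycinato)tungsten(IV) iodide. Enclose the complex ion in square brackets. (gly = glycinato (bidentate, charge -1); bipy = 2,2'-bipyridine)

[W(bipy)(gly)(N3)2]I

Ligands: 2 azido (N3, -1), 1 glycinato (gly, -1), 1 2,2'-bipyridine (bipy, neutral). Ligand charge sum = -3.
With W in oxidation state +4, the complex ion is [W...]^1+.
Charge balance with iodide (-1) requires 1 complex ion per 1 iodide.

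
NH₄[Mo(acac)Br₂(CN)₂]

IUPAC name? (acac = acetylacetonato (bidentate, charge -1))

The 1 ammonium counter-ion carries a total charge of +1, so each complex ion is 1−.
Ligand charges: 1×acetylacetonato (-1 each), 2×cyano (-1 each), 2×bromo (-1 each); total -5. So Mo + (-5) = 1−, giving Mo = +4.
The complex ion is anionic, so molybdenum takes the -ate form molybdate(IV).

ammonium (acetylacetonato)dibromodicyanomolybdate(IV)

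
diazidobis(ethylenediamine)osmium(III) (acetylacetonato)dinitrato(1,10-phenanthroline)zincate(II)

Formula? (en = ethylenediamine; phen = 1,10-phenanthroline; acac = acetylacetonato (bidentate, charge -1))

Cation [Os…]: ligand charges -2, Os(III) ⇒ ion charge 1+.
Anion [Zn…]: ligand charges -3, Zn(II) ⇒ ion charge 1−.
One 1+ cation balances one 1− anion.

[Os(en)2(N3)2][Zn(acac)(NO3)2(phen)]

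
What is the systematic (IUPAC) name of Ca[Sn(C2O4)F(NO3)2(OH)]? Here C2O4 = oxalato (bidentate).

calcium fluorohydroxodinitratooxalatostannate(IV)

The 1 calcium counter-ion carries a total charge of +2, so each complex ion is 2−.
Ligand charges: 1×fluoro (-1 each), 1×oxalato (-2 each), 2×nitrato (-1 each), 1×hydroxo (-1 each); total -6. So Sn + (-6) = 2−, giving Sn = +4.
The complex ion is anionic, so tin takes the -ate form stannate(IV).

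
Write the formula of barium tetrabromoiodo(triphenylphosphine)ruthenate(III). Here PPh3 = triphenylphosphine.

Ligands: 4 bromo (Br, -1), 1 triphenylphosphine (PPh3, neutral), 1 iodo (I, -1). Ligand charge sum = -5.
With Ru in oxidation state +3, the complex ion is [Ru...]^2−.
Charge balance with barium (+2) requires 1 complex ion per 1 barium.

Ba[RuBr4I(PPh3)]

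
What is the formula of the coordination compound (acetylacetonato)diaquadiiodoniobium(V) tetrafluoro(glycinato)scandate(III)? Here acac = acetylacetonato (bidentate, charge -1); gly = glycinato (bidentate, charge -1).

[Nb(acac)(H2O)2I2][ScF4(gly)]

Cation [Nb…]: ligand charges -3, Nb(V) ⇒ ion charge 2+.
Anion [Sc…]: ligand charges -5, Sc(III) ⇒ ion charge 2−.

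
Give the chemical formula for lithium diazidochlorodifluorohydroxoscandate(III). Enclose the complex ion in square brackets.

Li3[ScClF2(N3)2(OH)]

Ligands: 1 hydroxo (OH, -1), 2 fluoro (F, -1), 1 chloro (Cl, -1), 2 azido (N3, -1). Ligand charge sum = -6.
With Sc in oxidation state +3, the complex ion is [Sc...]^3−.
Charge balance with lithium (+1) requires 1 complex ion per 3 lithium.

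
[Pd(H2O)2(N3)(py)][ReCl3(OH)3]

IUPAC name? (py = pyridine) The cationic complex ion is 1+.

The complex cation is given as 1+; its ligand charges sum to -1, so Pd = +2.
A 1:1 salt means the anion carries the equal and opposite charge, 1−.
Anion: ligand charges sum to -6; for the ion to be 1−, Re = +5.

diaquaazido(pyridine)palladium(II) trichlorotrihydroxorhenate(V)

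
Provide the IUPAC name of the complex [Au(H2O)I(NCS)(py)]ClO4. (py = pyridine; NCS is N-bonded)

The 1 perchlorate counter-ion carries a total charge of -1, so each complex ion is 1+.
Ligand charges: 1×pyridine (neutral), 1×isothiocyanato (-1 each), 1×aqua (neutral), 1×iodo (-1 each); total -2. So Au + (-2) = 1+, giving Au = +3.
Ligands are named alphabetically: aqua before iodo before isothiocyanato before pyridine.

aquaiodoisothiocyanato(pyridine)gold(III) perchlorate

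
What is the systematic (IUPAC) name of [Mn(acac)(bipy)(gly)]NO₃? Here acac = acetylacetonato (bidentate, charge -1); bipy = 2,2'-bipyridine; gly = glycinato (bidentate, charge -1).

(acetylacetonato)(2,2'-bipyridine)(glycinato)manganese(III) nitrate

The 1 nitrate counter-ion carries a total charge of -1, so each complex ion is 1+.
Ligand charges: 1×acetylacetonato (-1 each), 1×2,2'-bipyridine (neutral), 1×glycinato (-1 each); total -2. So Mn + (-2) = 1+, giving Mn = +3.
Ligands are named alphabetically: acetylacetonato before bipyridine before glycinato.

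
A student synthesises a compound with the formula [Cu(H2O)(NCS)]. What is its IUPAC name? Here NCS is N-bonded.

aquaisothiocyanatocopper(I)

There is no counter-ion, so the complex is neutral overall.
Ligand charges: 1×aqua (neutral), 1×isothiocyanato (-1 each); total -1. So Cu + (-1) = 0, giving Cu = +1.
Ligands are named alphabetically: aqua before isothiocyanato.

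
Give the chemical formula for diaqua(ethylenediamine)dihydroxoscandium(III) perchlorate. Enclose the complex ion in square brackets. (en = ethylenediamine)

Ligands: 2 hydroxo (OH, -1), 1 ethylenediamine (en, neutral), 2 aqua (H2O, neutral). Ligand charge sum = -2.
With Sc in oxidation state +3, the complex ion is [Sc...]^1+.
Charge balance with perchlorate (-1) requires 1 complex ion per 1 perchlorate.

[Sc(en)(H2O)2(OH)2]ClO4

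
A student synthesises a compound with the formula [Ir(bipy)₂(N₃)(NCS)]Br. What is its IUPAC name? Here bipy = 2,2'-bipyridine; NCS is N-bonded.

azidobis(2,2'-bipyridine)isothiocyanatoiridium(III) bromide

The 1 bromide counter-ion carries a total charge of -1, so each complex ion is 1+.
Ligand charges: 2×2,2'-bipyridine (neutral), 1×azido (-1 each), 1×isothiocyanato (-1 each); total -2. So Ir + (-2) = 1+, giving Ir = +3.
Ligands are named alphabetically: azido before bipyridine before isothiocyanato.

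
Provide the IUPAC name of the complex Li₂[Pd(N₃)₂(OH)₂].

lithium diazidodihydroxopalladate(II)

The 2 lithium counter-ions carry a total charge of +2, so each complex ion is 2−.
Ligand charges: 2×hydroxo (-1 each), 2×azido (-1 each); total -4. So Pd + (-4) = 2−, giving Pd = +2.
The complex ion is anionic, so palladium takes the -ate form palladate(II).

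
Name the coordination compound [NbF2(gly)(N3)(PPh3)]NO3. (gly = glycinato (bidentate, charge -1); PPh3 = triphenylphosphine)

azidodifluoro(glycinato)(triphenylphosphine)niobium(V) nitrate

The 1 nitrate counter-ion carries a total charge of -1, so each complex ion is 1+.
Ligand charges: 2×fluoro (-1 each), 1×glycinato (-1 each), 1×azido (-1 each), 1×triphenylphosphine (neutral); total -4. So Nb + (-4) = 1+, giving Nb = +5.
Ligands are named alphabetically: azido before fluoro before glycinato before triphenylphosphine.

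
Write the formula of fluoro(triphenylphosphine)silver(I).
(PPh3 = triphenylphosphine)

[AgF(PPh3)]

Ligands: 1 fluoro (F, -1), 1 triphenylphosphine (PPh3, neutral). Ligand charge sum = -1.
With Ag in oxidation state +1, the complex ion is [Ag...].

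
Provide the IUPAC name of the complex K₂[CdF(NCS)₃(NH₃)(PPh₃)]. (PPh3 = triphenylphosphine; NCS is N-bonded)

The 2 potassium counter-ions carry a total charge of +2, so each complex ion is 2−.
Ligand charges: 1×ammine (neutral), 1×triphenylphosphine (neutral), 3×isothiocyanato (-1 each), 1×fluoro (-1 each); total -4. So Cd + (-4) = 2−, giving Cd = +2.
The complex ion is anionic, so cadmium takes the -ate form cadmate(II).

potassium amminefluorotriisothiocyanato(triphenylphosphine)cadmate(II)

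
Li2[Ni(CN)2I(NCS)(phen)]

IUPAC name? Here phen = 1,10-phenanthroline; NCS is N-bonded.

The 2 lithium counter-ions carry a total charge of +2, so each complex ion is 2−.
Ligand charges: 1×1,10-phenanthroline (neutral), 1×iodo (-1 each), 1×isothiocyanato (-1 each), 2×cyano (-1 each); total -4. So Ni + (-4) = 2−, giving Ni = +2.
Ligands are named alphabetically: cyano before iodo before isothiocyanato before phenanthroline.
The complex ion is anionic, so nickel takes the -ate form nickelate(II).

lithium dicyanoiodoisothiocyanato(1,10-phenanthroline)nickelate(II)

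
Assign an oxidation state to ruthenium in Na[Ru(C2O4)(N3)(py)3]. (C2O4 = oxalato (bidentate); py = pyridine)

1 sodium outside the brackets (+1 each) → the complex ion is 1−.
Ligand charges: 1×N3 = -1; 1×C2O4 = -2; 3×py neutral; sum -3.
Ru + (-3) = 1− ⇒ Ru is +2.

+2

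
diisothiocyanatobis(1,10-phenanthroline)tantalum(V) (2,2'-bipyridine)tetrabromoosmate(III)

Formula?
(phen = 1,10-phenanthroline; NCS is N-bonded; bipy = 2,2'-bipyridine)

[Ta(NCS)2(phen)2][Os(bipy)Br4]3

Cation [Ta…]: ligand charges -2, Ta(V) ⇒ ion charge 3+.
Anion [Os…]: ligand charges -4, Os(III) ⇒ ion charge 1−.
One 3+ cation requires 3 of the 1− anion.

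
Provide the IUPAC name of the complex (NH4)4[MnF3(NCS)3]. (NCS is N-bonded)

ammonium trifluorotriisothiocyanatomanganate(II)

The 4 ammonium counter-ions carry a total charge of +4, so each complex ion is 4−.
Ligand charges: 3×fluoro (-1 each), 3×isothiocyanato (-1 each); total -6. So Mn + (-6) = 4−, giving Mn = +2.
Ligands are named alphabetically: fluoro before isothiocyanato.
The complex ion is anionic, so manganese takes the -ate form manganate(II).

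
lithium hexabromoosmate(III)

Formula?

Li3[OsBr6]

Ligands: 6 bromo (Br, -1). Ligand charge sum = -6.
With Os in oxidation state +3, the complex ion is [Os...]^3−.
Charge balance with lithium (+1) requires 1 complex ion per 3 lithium.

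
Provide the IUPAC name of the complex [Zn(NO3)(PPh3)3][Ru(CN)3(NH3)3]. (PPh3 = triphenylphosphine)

nitratotris(triphenylphosphine)zinc(II) triamminetricyanoruthenate(II)

Both ions are complex: the cation is named first with the plain metal name, the anion second with the -ate form; each ion's ligands are alphabetised independently.
Zinc is always +2 in its complexes; the cation's ligand charges sum to -1, so the complex cation is 1+.
A 1:1 salt means the anion carries the equal and opposite charge, 1−.
Anion: ligand charges sum to -3; for the ion to be 1−, Ru = +2.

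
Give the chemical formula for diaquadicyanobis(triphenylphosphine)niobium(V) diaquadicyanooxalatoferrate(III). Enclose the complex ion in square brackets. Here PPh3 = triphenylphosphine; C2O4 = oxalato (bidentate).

Cation [Nb…]: ligand charges -2, Nb(V) ⇒ ion charge 3+.
Anion [Fe…]: ligand charges -4, Fe(III) ⇒ ion charge 1−.

[Nb(CN)2(H2O)2(PPh3)2][Fe(C2O4)(CN)2(H2O)2]3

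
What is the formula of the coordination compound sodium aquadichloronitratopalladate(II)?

Ligands: 2 chloro (Cl, -1), 1 aqua (H2O, neutral), 1 nitrato (NO3, -1). Ligand charge sum = -3.
With Pd in oxidation state +2, the complex ion is [Pd...]^1−.
Charge balance with sodium (+1) requires 1 complex ion per 1 sodium.

Na[PdCl2(H2O)(NO3)]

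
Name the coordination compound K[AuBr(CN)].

The 1 potassium counter-ion carries a total charge of +1, so each complex ion is 1−.
Ligand charges: 1×bromo (-1 each), 1×cyano (-1 each); total -2. So Au + (-2) = 1−, giving Au = +1.
Ligands are named alphabetically: bromo before cyano.
The complex ion is anionic, so gold takes the -ate form aurate(I).

potassium bromocyanoaurate(I)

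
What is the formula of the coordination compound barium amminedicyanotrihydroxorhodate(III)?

Ba[Rh(CN)2(NH3)(OH)3]

Ligands: 3 hydroxo (OH, -1), 2 cyano (CN, -1), 1 ammine (NH3, neutral). Ligand charge sum = -5.
With Rh in oxidation state +3, the complex ion is [Rh...]^2−.
Charge balance with barium (+2) requires 1 complex ion per 1 barium.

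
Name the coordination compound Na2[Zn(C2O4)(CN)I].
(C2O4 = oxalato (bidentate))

The 2 sodium counter-ions carry a total charge of +2, so each complex ion is 2−.
Ligand charges: 1×cyano (-1 each), 1×oxalato (-2 each), 1×iodo (-1 each); total -4. So Zn + (-4) = 2−, giving Zn = +2.
Ligands are named alphabetically: cyano before iodo before oxalato.
The complex ion is anionic, so zinc takes the -ate form zincate(II).

sodium cyanoiodooxalatozincate(II)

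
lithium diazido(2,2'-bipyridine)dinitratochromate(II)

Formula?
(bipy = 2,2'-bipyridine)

Ligands: 1 2,2'-bipyridine (bipy, neutral), 2 azido (N3, -1), 2 nitrato (NO3, -1). Ligand charge sum = -4.
With Cr in oxidation state +2, the complex ion is [Cr...]^2−.
Charge balance with lithium (+1) requires 1 complex ion per 2 lithium.

Li2[Cr(bipy)(N3)2(NO3)2]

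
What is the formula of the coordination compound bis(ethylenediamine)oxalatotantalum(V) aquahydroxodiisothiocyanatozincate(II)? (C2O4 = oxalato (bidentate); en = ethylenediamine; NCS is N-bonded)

Cation [Ta…]: ligand charges -2, Ta(V) ⇒ ion charge 3+.
Anion [Zn…]: ligand charges -3, Zn(II) ⇒ ion charge 1−.
One 3+ cation requires 3 of the 1− anion.

[Ta(C2O4)(en)2][Zn(H2O)(NCS)2(OH)]3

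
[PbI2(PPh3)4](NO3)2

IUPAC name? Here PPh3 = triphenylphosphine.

diiodotetrakis(triphenylphosphine)lead(IV) nitrate

The 2 nitrate counter-ions carry a total charge of -2, so each complex ion is 2+.
Ligand charges: 4×triphenylphosphine (neutral), 2×iodo (-1 each); total -2. So Pb + (-2) = 2+, giving Pb = +4.
Ligands are named alphabetically: iodo before triphenylphosphine.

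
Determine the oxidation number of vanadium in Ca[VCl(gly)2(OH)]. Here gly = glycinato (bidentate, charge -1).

+2

1 calcium outside the brackets (+2 each) → the complex ion is 2−.
Ligand charges: 1×OH = -1; 2×gly = -2; 1×Cl = -1; sum -4.
V + (-4) = 2− ⇒ V is +2.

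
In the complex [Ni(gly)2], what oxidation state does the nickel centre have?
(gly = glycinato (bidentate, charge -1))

+2

No counter-ion: the bracketed complex is neutral.
Ligand charges: 2×gly = -2; sum -2.
Ni + (-2) = 0 ⇒ Ni is +2.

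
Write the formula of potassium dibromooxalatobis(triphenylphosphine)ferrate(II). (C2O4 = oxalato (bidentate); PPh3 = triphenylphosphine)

Ligands: 1 oxalato (C2O4, -2), 2 triphenylphosphine (PPh3, neutral), 2 bromo (Br, -1). Ligand charge sum = -4.
With Fe in oxidation state +2, the complex ion is [Fe...]^2−.
Charge balance with potassium (+1) requires 1 complex ion per 2 potassium.

K2[FeBr2(C2O4)(PPh3)2]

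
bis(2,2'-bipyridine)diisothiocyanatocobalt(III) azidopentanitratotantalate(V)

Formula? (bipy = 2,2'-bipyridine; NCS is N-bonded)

[Co(bipy)2(NCS)2][Ta(N3)(NO3)5]

Cation [Co…]: ligand charges -2, Co(III) ⇒ ion charge 1+.
Anion [Ta…]: ligand charges -6, Ta(V) ⇒ ion charge 1−.
One 1+ cation balances one 1− anion.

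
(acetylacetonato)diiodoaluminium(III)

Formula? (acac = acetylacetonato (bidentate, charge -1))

[Al(acac)I2]

Ligands: 1 acetylacetonato (acac, -1), 2 iodo (I, -1). Ligand charge sum = -3.
With Al in oxidation state +3, the complex ion is [Al...].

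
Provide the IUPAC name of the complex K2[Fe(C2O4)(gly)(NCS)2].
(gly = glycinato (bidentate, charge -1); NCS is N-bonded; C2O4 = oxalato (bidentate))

The 2 potassium counter-ions carry a total charge of +2, so each complex ion is 2−.
Ligand charges: 1×glycinato (-1 each), 2×isothiocyanato (-1 each), 1×oxalato (-2 each); total -5. So Fe + (-5) = 2−, giving Fe = +3.
The complex ion is anionic, so iron takes the -ate form ferrate(III).

potassium (glycinato)diisothiocyanatooxalatoferrate(III)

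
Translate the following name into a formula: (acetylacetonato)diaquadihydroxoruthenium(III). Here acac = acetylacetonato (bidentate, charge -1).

Ligands: 2 aqua (H2O, neutral), 2 hydroxo (OH, -1), 1 acetylacetonato (acac, -1). Ligand charge sum = -3.
With Ru in oxidation state +3, the complex ion is [Ru...].

[Ru(acac)(H2O)2(OH)2]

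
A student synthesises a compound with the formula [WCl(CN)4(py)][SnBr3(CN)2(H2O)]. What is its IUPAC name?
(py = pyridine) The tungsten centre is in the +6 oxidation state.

Both ions are complex: the cation is named first with the plain metal name, the anion second with the -ate form; each ion's ligands are alphabetised independently.
W is given as +6; the cation's ligand charges sum to -5, so the complex cation is 1+.
A 1:1 salt means the anion carries the equal and opposite charge, 1−.
Anion: ligand charges sum to -5; for the ion to be 1−, Sn = +4.

chlorotetracyano(pyridine)tungsten(VI) aquatribromodicyanostannate(IV)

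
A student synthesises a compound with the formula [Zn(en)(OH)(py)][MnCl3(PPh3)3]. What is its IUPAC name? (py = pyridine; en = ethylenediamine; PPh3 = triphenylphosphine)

Both ions are complex: the cation is named first with the plain metal name, the anion second with the -ate form; each ion's ligands are alphabetised independently.
Zinc is always +2 in its complexes; the cation's ligand charges sum to -1, so the complex cation is 1+.
A 1:1 salt means the anion carries the equal and opposite charge, 1−.
Anion: ligand charges sum to -3; for the ion to be 1−, Mn = +2.

(ethylenediamine)hydroxo(pyridine)zinc(II) trichlorotris(triphenylphosphine)manganate(II)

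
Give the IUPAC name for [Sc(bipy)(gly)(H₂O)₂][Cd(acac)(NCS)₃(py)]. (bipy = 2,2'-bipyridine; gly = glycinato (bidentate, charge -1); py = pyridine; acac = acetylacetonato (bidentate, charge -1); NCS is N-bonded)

Both ions are complex: the cation is named first with the plain metal name, the anion second with the -ate form; each ion's ligands are alphabetised independently.
Cadmium is always +2 in its complexes; the anion's ligand charges sum to -4, so the complex anion is 2−.
A 1:1 salt means the cation carries the equal and opposite charge, 2+.
Cation: ligand charges sum to -1; for the ion to be 2+, Sc = +3.

diaqua(2,2'-bipyridine)(glycinato)scandium(III) (acetylacetonato)triisothiocyanato(pyridine)cadmate(II)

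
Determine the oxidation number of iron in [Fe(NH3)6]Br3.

3 bromide outside the brackets (-1 each) → the complex ion is 3+.
Ligand charges: 6×NH3 neutral; sum 0.
Fe + (0) = 3+ ⇒ Fe is +3.

+3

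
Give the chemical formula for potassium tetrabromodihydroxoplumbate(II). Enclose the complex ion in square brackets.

K4[PbBr4(OH)2]

Ligands: 2 hydroxo (OH, -1), 4 bromo (Br, -1). Ligand charge sum = -6.
Charge balance with potassium (+1) requires 1 complex ion per 4 potassium.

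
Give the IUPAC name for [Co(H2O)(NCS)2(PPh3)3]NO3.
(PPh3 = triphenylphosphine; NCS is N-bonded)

The 1 nitrate counter-ion carries a total charge of -1, so each complex ion is 1+.
Ligand charges: 3×triphenylphosphine (neutral), 1×aqua (neutral), 2×isothiocyanato (-1 each); total -2. So Co + (-2) = 1+, giving Co = +3.
Ligands are named alphabetically: aqua before isothiocyanato before triphenylphosphine.

aquadiisothiocyanatotris(triphenylphosphine)cobalt(III) nitrate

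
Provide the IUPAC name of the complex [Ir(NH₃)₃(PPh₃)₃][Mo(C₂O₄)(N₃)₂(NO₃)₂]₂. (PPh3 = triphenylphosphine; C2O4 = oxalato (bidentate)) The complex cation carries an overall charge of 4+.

Both ions are complex: the cation is named first with the plain metal name, the anion second with the -ate form; each ion's ligands are alphabetised independently.
The complex cation is given as 4+; its ligand charges sum to 0, so Ir = +4.
With 2 anions per cation, each anion must be 4/2 = 2−.
Anion: ligand charges sum to -6; for the ion to be 2−, Mo = +4.

triamminetris(triphenylphosphine)iridium(IV) diazidodinitratooxalatomolybdate(IV)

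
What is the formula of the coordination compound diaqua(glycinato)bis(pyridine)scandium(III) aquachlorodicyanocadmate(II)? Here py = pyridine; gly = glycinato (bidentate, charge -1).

Cation [Sc…]: ligand charges -1, Sc(III) ⇒ ion charge 2+.
Anion [Cd…]: ligand charges -3, Cd(II) ⇒ ion charge 1−.
One 2+ cation requires 2 of the 1− anion.

[Sc(gly)(H2O)2(py)2][CdCl(CN)2(H2O)]2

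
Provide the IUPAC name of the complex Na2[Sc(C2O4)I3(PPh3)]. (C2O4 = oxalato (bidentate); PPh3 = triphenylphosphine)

sodium triiodooxalato(triphenylphosphine)scandate(III)

The 2 sodium counter-ions carry a total charge of +2, so each complex ion is 2−.
Ligand charges: 1×oxalato (-2 each), 3×iodo (-1 each), 1×triphenylphosphine (neutral); total -5. So Sc + (-5) = 2−, giving Sc = +3.
Ligands are named alphabetically: iodo before oxalato before triphenylphosphine.
The complex ion is anionic, so scandium takes the -ate form scandate(III).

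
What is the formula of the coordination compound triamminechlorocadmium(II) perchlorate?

Ligands: 3 ammine (NH3, neutral), 1 chloro (Cl, -1). Ligand charge sum = -1.
Charge balance with perchlorate (-1) requires 1 complex ion per 1 perchlorate.

[CdCl(NH3)3]ClO4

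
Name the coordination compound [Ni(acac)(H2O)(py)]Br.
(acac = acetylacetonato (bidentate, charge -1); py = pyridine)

(acetylacetonato)aqua(pyridine)nickel(II) bromide

The 1 bromide counter-ion carries a total charge of -1, so each complex ion is 1+.
Ligand charges: 1×aqua (neutral), 1×acetylacetonato (-1 each), 1×pyridine (neutral); total -1. So Ni + (-1) = 1+, giving Ni = +2.
Ligands are named alphabetically: acetylacetonato before aqua before pyridine.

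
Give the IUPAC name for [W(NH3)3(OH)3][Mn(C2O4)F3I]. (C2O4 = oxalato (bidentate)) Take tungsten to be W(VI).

triamminetrihydroxotungsten(VI) trifluoroiodooxalatomanganate(III)

Both ions are complex: the cation is named first with the plain metal name, the anion second with the -ate form; each ion's ligands are alphabetised independently.
W is given as +6; the cation's ligand charges sum to -3, so the complex cation is 3+.
A 1:1 salt means the anion carries the equal and opposite charge, 3−.
Anion: ligand charges sum to -6; for the ion to be 3−, Mn = +3.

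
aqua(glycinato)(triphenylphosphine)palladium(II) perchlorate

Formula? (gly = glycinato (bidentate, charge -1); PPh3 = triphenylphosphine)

[Pd(gly)(H2O)(PPh3)]ClO4

Ligands: 1 aqua (H2O, neutral), 1 glycinato (gly, -1), 1 triphenylphosphine (PPh3, neutral). Ligand charge sum = -1.
With Pd in oxidation state +2, the complex ion is [Pd...]^1+.
Charge balance with perchlorate (-1) requires 1 complex ion per 1 perchlorate.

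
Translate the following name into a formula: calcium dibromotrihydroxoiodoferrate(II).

Ca2[FeBr2I(OH)3]

Ligands: 2 bromo (Br, -1), 3 hydroxo (OH, -1), 1 iodo (I, -1). Ligand charge sum = -6.
Charge balance with calcium (+2) requires 1 complex ion per 2 calcium.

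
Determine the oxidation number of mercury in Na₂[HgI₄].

2 sodium outside the brackets (+1 each) → the complex ion is 2−.
Ligand charges: 4×I = -4; sum -4.
Hg + (-4) = 2− ⇒ Hg is +2.

+2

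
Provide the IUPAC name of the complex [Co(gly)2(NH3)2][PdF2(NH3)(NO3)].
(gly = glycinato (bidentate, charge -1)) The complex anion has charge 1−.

Both ions are complex: the cation is named first with the plain metal name, the anion second with the -ate form; each ion's ligands are alphabetised independently.
The complex anion is given as 1−; its ligand charges sum to -3, so Pd = +2.
A 1:1 salt means the cation carries the equal and opposite charge, 1+.
Cation: ligand charges sum to -2; for the ion to be 1+, Co = +3.

diamminebis(glycinato)cobalt(III) amminedifluoronitratopalladate(II)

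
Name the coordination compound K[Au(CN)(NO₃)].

potassium cyanonitratoaurate(I)

The 1 potassium counter-ion carries a total charge of +1, so each complex ion is 1−.
Ligand charges: 1×cyano (-1 each), 1×nitrato (-1 each); total -2. So Au + (-2) = 1−, giving Au = +1.
The complex ion is anionic, so gold takes the -ate form aurate(I).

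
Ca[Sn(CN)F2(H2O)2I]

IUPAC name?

calcium diaquacyanodifluoroiodostannate(II)

The 1 calcium counter-ion carries a total charge of +2, so each complex ion is 2−.
Ligand charges: 1×cyano (-1 each), 1×iodo (-1 each), 2×fluoro (-1 each), 2×aqua (neutral); total -4. So Sn + (-4) = 2−, giving Sn = +2.
Ligands are named alphabetically: aqua before cyano before fluoro before iodo.
The complex ion is anionic, so tin takes the -ate form stannate(II).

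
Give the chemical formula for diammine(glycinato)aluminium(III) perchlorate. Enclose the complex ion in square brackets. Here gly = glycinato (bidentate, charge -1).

[Al(gly)(NH3)2](ClO4)2

Ligands: 1 glycinato (gly, -1), 2 ammine (NH3, neutral). Ligand charge sum = -1.
Charge balance with perchlorate (-1) requires 1 complex ion per 2 perchlorate.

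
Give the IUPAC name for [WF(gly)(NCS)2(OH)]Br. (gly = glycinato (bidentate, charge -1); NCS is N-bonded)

fluoro(glycinato)hydroxodiisothiocyanatotungsten(VI) bromide

The 1 bromide counter-ion carries a total charge of -1, so each complex ion is 1+.
Ligand charges: 1×hydroxo (-1 each), 1×glycinato (-1 each), 2×isothiocyanato (-1 each), 1×fluoro (-1 each); total -5. So W + (-5) = 1+, giving W = +6.
Ligands are named alphabetically: fluoro before glycinato before hydroxo before isothiocyanato.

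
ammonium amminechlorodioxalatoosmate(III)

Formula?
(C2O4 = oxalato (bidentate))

Ligands: 1 chloro (Cl, -1), 2 oxalato (C2O4, -2), 1 ammine (NH3, neutral). Ligand charge sum = -5.
Charge balance with ammonium (+1) requires 1 complex ion per 2 ammonium.

(NH4)2[Os(C2O4)2Cl(NH3)]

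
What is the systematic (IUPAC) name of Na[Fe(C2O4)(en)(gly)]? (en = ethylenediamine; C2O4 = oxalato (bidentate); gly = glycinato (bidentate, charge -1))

sodium (ethylenediamine)(glycinato)oxalatoferrate(II)

The 1 sodium counter-ion carries a total charge of +1, so each complex ion is 1−.
Ligand charges: 1×ethylenediamine (neutral), 1×oxalato (-2 each), 1×glycinato (-1 each); total -3. So Fe + (-3) = 1−, giving Fe = +2.
The complex ion is anionic, so iron takes the -ate form ferrate(II).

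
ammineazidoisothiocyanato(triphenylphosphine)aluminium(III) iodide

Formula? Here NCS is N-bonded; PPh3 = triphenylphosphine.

Ligands: 1 ammine (NH3, neutral), 1 isothiocyanato (NCS, -1), 1 triphenylphosphine (PPh3, neutral), 1 azido (N3, -1). Ligand charge sum = -2.
With Al in oxidation state +3, the complex ion is [Al...]^1+.
Charge balance with iodide (-1) requires 1 complex ion per 1 iodide.

[Al(N3)(NCS)(NH3)(PPh3)]I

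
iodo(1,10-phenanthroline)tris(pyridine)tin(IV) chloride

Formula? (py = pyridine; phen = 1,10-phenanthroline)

[SnI(phen)(py)3]Cl3

Ligands: 3 pyridine (py, neutral), 1 1,10-phenanthroline (phen, neutral), 1 iodo (I, -1). Ligand charge sum = -1.
Charge balance with chloride (-1) requires 1 complex ion per 3 chloride.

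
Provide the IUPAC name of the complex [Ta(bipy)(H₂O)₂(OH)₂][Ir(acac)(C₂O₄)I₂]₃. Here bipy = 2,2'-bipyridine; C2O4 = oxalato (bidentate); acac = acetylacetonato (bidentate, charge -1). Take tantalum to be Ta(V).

diaqua(2,2'-bipyridine)dihydroxotantalum(V) (acetylacetonato)diiodooxalatoiridate(IV)

Both ions are complex: the cation is named first with the plain metal name, the anion second with the -ate form; each ion's ligands are alphabetised independently.
Ta is given as +5; the cation's ligand charges sum to -2, so the complex cation is 3+.
With 3 anions per cation, each anion must be 3/3 = 1−.
Anion: ligand charges sum to -5; for the ion to be 1−, Ir = +4.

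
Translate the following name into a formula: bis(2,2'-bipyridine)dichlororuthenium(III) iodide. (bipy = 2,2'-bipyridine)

Ligands: 2 chloro (Cl, -1), 2 2,2'-bipyridine (bipy, neutral). Ligand charge sum = -2.
With Ru in oxidation state +3, the complex ion is [Ru...]^1+.
Charge balance with iodide (-1) requires 1 complex ion per 1 iodide.

[Ru(bipy)2Cl2]I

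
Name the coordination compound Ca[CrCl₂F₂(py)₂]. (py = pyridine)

calcium dichlorodifluorobis(pyridine)chromate(II)

The 1 calcium counter-ion carries a total charge of +2, so each complex ion is 2−.
Ligand charges: 2×pyridine (neutral), 2×fluoro (-1 each), 2×chloro (-1 each); total -4. So Cr + (-4) = 2−, giving Cr = +2.
Ligands are named alphabetically: chloro before fluoro before pyridine.
The complex ion is anionic, so chromium takes the -ate form chromate(II).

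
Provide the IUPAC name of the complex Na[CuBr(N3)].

The 1 sodium counter-ion carries a total charge of +1, so each complex ion is 1−.
Ligand charges: 1×bromo (-1 each), 1×azido (-1 each); total -2. So Cu + (-2) = 1−, giving Cu = +1.
Ligands are named alphabetically: azido before bromo.
The complex ion is anionic, so copper takes the -ate form cuprate(I).

sodium azidobromocuprate(I)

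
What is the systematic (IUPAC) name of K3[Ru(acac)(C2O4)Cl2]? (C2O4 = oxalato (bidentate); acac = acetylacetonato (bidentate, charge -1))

The 3 potassium counter-ions carry a total charge of +3, so each complex ion is 3−.
Ligand charges: 1×oxalato (-2 each), 1×acetylacetonato (-1 each), 2×chloro (-1 each); total -5. So Ru + (-5) = 3−, giving Ru = +2.
Ligands are named alphabetically: acetylacetonato before chloro before oxalato.
The complex ion is anionic, so ruthenium takes the -ate form ruthenate(II).

potassium (acetylacetonato)dichlorooxalatoruthenate(II)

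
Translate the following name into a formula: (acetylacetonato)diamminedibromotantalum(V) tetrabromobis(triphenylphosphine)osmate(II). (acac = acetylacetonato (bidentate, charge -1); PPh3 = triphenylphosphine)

[Ta(acac)Br2(NH3)2][OsBr4(PPh3)2]

Cation [Ta…]: ligand charges -3, Ta(V) ⇒ ion charge 2+.
Anion [Os…]: ligand charges -4, Os(II) ⇒ ion charge 2−.
One 2+ cation balances one 2− anion.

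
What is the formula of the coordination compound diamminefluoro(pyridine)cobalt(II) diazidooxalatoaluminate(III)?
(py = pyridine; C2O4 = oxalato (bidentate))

Cation [Co…]: ligand charges -1, Co(II) ⇒ ion charge 1+.
Anion [Al…]: ligand charges -4, Al(III) ⇒ ion charge 1−.

[CoF(NH3)2(py)][Al(C2O4)(N3)2]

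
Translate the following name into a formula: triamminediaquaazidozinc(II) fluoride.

[Zn(H2O)2(N3)(NH3)3]F

Ligands: 1 azido (N3, -1), 2 aqua (H2O, neutral), 3 ammine (NH3, neutral). Ligand charge sum = -1.
Charge balance with fluoride (-1) requires 1 complex ion per 1 fluoride.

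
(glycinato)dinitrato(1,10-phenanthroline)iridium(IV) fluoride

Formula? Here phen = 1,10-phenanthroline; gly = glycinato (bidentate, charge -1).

Ligands: 1 1,10-phenanthroline (phen, neutral), 1 glycinato (gly, -1), 2 nitrato (NO3, -1). Ligand charge sum = -3.
With Ir in oxidation state +4, the complex ion is [Ir...]^1+.
Charge balance with fluoride (-1) requires 1 complex ion per 1 fluoride.

[Ir(gly)(NO3)2(phen)]F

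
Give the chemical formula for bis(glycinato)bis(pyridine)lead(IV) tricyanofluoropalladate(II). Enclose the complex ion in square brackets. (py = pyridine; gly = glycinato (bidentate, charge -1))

Cation [Pb…]: ligand charges -2, Pb(IV) ⇒ ion charge 2+.
Anion [Pd…]: ligand charges -4, Pd(II) ⇒ ion charge 2−.
One 2+ cation balances one 2− anion.

[Pb(gly)2(py)2][Pd(CN)3F]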